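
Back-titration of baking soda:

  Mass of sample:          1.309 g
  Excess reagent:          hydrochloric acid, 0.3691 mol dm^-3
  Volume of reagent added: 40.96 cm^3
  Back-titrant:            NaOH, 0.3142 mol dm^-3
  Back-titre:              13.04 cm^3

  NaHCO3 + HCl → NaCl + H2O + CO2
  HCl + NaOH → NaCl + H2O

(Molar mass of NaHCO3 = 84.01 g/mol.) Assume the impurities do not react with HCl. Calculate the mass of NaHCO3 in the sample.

n(HCl) added = 0.04096 × 0.3691 = 0.01512 mol
n(NaOH) used in back-titration = 0.01304 × 0.3142 = 4.097 × 10^-3 mol
n(HCl) left over = 4.097 × 10^-3 mol (1:1 ratio)
n(HCl) consumed by analyte = 0.01512 − 4.097 × 10^-3 = 0.01102 mol
n(NaHCO3) = 0.01102 mol (1:1 ratio)
mass of NaHCO3 = 0.01102 × 84.01 = 0.9259 g

0.9259 g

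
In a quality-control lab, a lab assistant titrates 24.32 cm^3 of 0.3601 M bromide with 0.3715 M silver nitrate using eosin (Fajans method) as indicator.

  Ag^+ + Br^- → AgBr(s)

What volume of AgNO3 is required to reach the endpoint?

23.57 mL

n(Br-) = 0.02432 L × 0.3601 mol/L = 8.758 × 10^-3 mol
n(AgNO3) = 8.758 × 10^-3 mol (1:1 stoichiometry)
V(AgNO3) = 8.758 × 10^-3 mol / 0.3715 mol/L = 0.02357 L = 23.57 mL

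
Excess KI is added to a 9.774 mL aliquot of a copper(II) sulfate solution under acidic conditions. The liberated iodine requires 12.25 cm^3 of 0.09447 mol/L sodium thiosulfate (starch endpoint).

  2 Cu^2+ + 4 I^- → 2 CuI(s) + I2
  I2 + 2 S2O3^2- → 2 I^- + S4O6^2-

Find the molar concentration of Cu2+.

0.1184 mol/L

n(S2O3^2-) = 0.01225 × 0.09447 = 1.157 × 10^-3 mol
n(I2) = n(S2O3^2-)/2 = 5.786 × 10^-4 mol
From the 2:1 ratio, n(Cu2+) in the aliquot = 2/1 × 5.786 × 10^-4 = 1.157 × 10^-3 mol
[Cu2+] = 1.157 × 10^-3 / 0.009774 = 0.1184 mol/L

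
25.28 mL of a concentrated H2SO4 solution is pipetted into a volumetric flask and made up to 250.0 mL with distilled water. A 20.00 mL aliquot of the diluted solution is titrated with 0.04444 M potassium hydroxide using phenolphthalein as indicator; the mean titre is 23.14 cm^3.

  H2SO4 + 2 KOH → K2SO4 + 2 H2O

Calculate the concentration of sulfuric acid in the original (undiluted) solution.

n(KOH) = 0.02314 × 0.04444 = 1.028 × 10^-3 mol
From the 1:2 ratio, n(H2SO4) in the aliquot = 1/2 × 1.028 × 10^-3 = 5.142 × 10^-4 mol
[H2SO4]_dilute = 5.142 × 10^-4 / 0.02000 = 0.02571 mol/L
Dilution factor = 250.0 / 25.28 = 9.889
[H2SO4]_stock = 0.02571 × 9.889 = 0.2542 mol/L

0.2542 M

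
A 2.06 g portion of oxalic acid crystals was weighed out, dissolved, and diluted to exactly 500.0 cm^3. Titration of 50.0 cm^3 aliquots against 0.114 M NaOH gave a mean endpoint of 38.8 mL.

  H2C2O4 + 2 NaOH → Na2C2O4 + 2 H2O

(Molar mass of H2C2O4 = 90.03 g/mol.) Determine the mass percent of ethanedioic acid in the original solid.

n(NaOH) per titration = 0.0388 × 0.114 = 4.42 × 10^-3 mol
From the 1:2 ratio, n(H2C2O4) in each aliquot = 1/2 × 4.42 × 10^-3 = 2.21 × 10^-3 mol
n(H2C2O4) in the whole flask = 2.21 × 10^-3 × 500.0/50.0 = 0.0221 mol
mass of H2C2O4 = 0.0221 × 90.03 = 1.99 g
% H2C2O4 = 1.99 / 2.06 × 100 = 96.7 %

96.7 %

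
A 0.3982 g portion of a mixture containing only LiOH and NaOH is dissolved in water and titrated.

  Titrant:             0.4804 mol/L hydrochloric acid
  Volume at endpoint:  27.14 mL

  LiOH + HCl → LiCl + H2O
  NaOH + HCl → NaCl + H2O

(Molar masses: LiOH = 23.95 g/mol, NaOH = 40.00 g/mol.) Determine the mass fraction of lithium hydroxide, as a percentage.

n(HCl) = 0.02714 × 0.4804 = 0.01304 mol
Let x = n(LiOH), y = n(NaOH).
Titrant: 1x + 1y = 0.01304;  mass: 23.95x + 40.00y = 0.3982
Solving, x = 7.684 × 10^-3 mol, y = 5.354 × 10^-3 mol
mass of LiOH = 7.684 × 10^-3 × 23.95 = 0.1840 g
% LiOH = 0.1840 / 0.3982 × 100 = 46.21 %

46.21 %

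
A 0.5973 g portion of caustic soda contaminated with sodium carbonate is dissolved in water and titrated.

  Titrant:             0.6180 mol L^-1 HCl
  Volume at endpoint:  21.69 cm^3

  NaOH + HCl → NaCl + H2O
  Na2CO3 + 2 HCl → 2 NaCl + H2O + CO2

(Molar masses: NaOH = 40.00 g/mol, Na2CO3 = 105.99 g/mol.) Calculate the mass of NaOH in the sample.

0.3480 g

n(HCl) = 0.02169 × 0.6180 = 0.01340 mol
Let x = n(NaOH), y = n(Na2CO3).
Titrant: 1x + 2y = 0.01340;  mass: 40.00x + 105.99y = 0.5973
Solving, x = 8.701 × 10^-3 mol, y = 2.352 × 10^-3 mol
mass of NaOH = 8.701 × 10^-3 × 40.00 = 0.3480 g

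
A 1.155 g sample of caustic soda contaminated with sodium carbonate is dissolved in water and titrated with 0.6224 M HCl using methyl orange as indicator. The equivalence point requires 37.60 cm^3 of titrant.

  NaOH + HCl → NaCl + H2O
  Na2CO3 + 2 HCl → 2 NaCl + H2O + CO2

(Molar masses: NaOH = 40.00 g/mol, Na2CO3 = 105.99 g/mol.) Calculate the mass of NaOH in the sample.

0.2623 g

n(HCl) = 0.03760 × 0.6224 = 0.02340 mol
Let x = n(NaOH), y = n(Na2CO3).
Titrant: 1x + 2y = 0.02340;  mass: 40.00x + 105.99y = 1.155
Solving, x = 6.556 × 10^-3 mol, y = 8.423 × 10^-3 mol
mass of NaOH = 6.556 × 10^-3 × 40.00 = 0.2623 g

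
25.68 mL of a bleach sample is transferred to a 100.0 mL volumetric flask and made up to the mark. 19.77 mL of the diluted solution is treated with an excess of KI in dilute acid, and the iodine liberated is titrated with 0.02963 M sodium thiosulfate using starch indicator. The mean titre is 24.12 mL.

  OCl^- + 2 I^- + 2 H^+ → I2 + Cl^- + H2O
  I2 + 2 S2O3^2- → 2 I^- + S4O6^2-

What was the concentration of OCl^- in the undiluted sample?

n(S2O3^2-) = 0.02412 × 0.02963 = 7.147 × 10^-4 mol
n(I2) = n(S2O3^2-)/2 = 3.573 × 10^-4 mol
n(OCl^-) in the aliquot = 3.573 × 10^-4 mol (1:1 ratio)
[OCl^-]_dilute = 3.573 × 10^-4 / 0.01977 = 0.01807 mol/L
[OCl^-]_original = 0.01807 × 100.0/25.68 = 0.07038 mol/L

0.07038 M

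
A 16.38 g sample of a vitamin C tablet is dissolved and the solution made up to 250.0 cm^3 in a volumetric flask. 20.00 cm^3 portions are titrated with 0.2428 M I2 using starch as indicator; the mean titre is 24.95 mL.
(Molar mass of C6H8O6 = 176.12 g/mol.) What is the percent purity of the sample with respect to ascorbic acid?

81.42 %

C6H8O6 + I2 → C6H6O6 + 2 HI
n(I2) per titration = 0.02495 × 0.2428 = 6.058 × 10^-3 mol
n(C6H8O6) in each aliquot = 6.058 × 10^-3 mol (1:1 ratio)
n(C6H8O6) in the whole flask = 6.058 × 10^-3 × 250.0/20.00 = 0.07572 mol
mass of C6H8O6 = 0.07572 × 176.12 = 13.34 g
% C6H8O6 = 13.34 / 16.38 × 100 = 81.42 %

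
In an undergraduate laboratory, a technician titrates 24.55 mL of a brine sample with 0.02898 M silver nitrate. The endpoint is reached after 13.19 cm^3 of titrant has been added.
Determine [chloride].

0.01557 M

Ag^+ + Cl^- → AgCl(s)
n(AgNO3) = 0.01319 L × 0.02898 mol/L = 3.822 × 10^-4 mol
n(Cl-) = 3.822 × 10^-4 mol (1:1 mole ratio)
[Cl-] = 3.822 × 10^-4 mol / 0.02455 L = 0.01557 mol/L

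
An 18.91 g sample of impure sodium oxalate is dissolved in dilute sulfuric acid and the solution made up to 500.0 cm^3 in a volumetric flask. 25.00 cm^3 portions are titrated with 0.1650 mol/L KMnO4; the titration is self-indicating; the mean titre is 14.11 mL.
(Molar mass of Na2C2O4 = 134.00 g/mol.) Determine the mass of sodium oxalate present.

15.60 g

2 MnO4^- + 5 C2O4^2- + 16 H^+ → 2 Mn^2+ + 10 CO2 + 8 H2O
n(KMnO4) per titration = 0.01411 × 0.1650 = 2.328 × 10^-3 mol
From the 5:2 ratio, n(Na2C2O4) in each aliquot = 5/2 × 2.328 × 10^-3 = 5.820 × 10^-3 mol
n(Na2C2O4) in the whole flask = 5.820 × 10^-3 × 500.0/25.00 = 0.1164 mol
mass of Na2C2O4 = 0.1164 × 134.00 = 15.60 g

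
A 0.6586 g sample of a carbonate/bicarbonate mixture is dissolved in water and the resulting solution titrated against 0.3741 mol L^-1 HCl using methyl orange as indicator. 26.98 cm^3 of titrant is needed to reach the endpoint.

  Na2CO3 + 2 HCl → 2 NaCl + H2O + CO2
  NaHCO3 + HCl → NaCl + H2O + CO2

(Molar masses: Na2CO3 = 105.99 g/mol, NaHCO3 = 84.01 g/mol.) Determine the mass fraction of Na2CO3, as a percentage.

n(HCl) = 0.02698 × 0.3741 = 0.01009 mol
Let x = n(Na2CO3), y = n(NaHCO3).
Titrant: 2x + 1y = 0.01009;  mass: 105.99x + 84.01y = 0.6586
Solving, x = 3.052 × 10^-3 mol, y = 3.989 × 10^-3 mol
mass of Na2CO3 = 3.052 × 10^-3 × 105.99 = 0.3235 g
% Na2CO3 = 0.3235 / 0.6586 × 100 = 49.12 %

49.12 %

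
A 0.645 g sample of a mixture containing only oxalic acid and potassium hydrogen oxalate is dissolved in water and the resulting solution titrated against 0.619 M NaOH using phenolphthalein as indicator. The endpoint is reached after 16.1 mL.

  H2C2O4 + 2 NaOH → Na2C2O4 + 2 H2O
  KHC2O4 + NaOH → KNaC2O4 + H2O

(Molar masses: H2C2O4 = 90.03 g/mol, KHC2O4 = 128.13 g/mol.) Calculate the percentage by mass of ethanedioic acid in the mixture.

n(NaOH) = 0.0161 × 0.619 = 9.97 × 10^-3 mol
Let x = n(H2C2O4), y = n(KHC2O4).
Titrant: 2x + 1y = 9.97 × 10^-3;  mass: 90.03x + 128.13y = 0.645
Solving, x = 3.80 × 10^-3 mol, y = 2.36 × 10^-3 mol
mass of H2C2O4 = 3.80 × 10^-3 × 90.03 = 0.342 g
% H2C2O4 = 0.342 / 0.645 × 100 = 53.1 %

53.1 %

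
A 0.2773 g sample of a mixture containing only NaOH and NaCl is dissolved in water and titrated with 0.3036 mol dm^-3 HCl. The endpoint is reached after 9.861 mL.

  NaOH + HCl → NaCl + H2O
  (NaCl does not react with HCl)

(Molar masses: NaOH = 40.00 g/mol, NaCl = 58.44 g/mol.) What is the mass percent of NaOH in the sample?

43.18 %

n(HCl) = 0.009861 × 0.3036 = 2.994 × 10^-3 mol
Let x = n(NaOH), y = n(NaCl).
Titrant: 1x = 2.994 × 10^-3;  mass: 40.00x + 58.44y = 0.2773
Solving, x = 2.994 × 10^-3 mol, y = 2.696 × 10^-3 mol
mass of NaOH = 2.994 × 10^-3 × 40.00 = 0.1198 g
% NaOH = 0.1198 / 0.2773 × 100 = 43.18 %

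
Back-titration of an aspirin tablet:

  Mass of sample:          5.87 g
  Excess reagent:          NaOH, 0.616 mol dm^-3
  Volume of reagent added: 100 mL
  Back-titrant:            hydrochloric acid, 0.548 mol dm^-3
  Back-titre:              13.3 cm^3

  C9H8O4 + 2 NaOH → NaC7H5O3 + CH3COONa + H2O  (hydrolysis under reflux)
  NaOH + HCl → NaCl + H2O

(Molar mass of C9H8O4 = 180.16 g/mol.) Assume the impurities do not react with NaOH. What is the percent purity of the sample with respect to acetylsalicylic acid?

83.3 %

n(NaOH) added = 0.100 × 0.616 = 0.0616 mol
n(HCl) used in back-titration = 0.0133 × 0.548 = 7.29 × 10^-3 mol
n(NaOH) left over = 7.29 × 10^-3 mol (1:1 ratio)
n(NaOH) consumed by analyte = 0.0616 − 7.29 × 10^-3 = 0.0543 mol
From the 1:2 ratio, n(C9H8O4) = 1/2 × 0.0543 = 0.0272 mol
mass of C9H8O4 = 0.0272 × 180.16 = 4.89 g
% C9H8O4 = 4.89 / 5.87 × 100 = 83.3 %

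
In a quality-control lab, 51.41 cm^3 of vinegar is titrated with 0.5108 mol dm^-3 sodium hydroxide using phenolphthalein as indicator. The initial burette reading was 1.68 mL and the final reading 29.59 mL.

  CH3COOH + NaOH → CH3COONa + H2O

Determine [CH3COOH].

0.2773 mol/L

n(NaOH) = 0.02791 L × 0.5108 mol/L = 0.01426 mol
n(CH3COOH) = 0.01426 mol (1:1 mole ratio)
[CH3COOH] = 0.01426 mol / 0.05141 L = 0.2773 mol/L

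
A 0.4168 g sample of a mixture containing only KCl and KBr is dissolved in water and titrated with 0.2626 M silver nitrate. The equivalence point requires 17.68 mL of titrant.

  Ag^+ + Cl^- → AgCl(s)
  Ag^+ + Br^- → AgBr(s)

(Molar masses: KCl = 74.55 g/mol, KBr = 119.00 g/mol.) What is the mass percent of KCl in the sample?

54.60 %

n(AgNO3) = 0.01768 × 0.2626 = 4.643 × 10^-3 mol
Let x = n(KCl), y = n(KBr).
Titrant: 1x + 1y = 4.643 × 10^-3;  mass: 74.55x + 119.00y = 0.4168
Solving, x = 3.053 × 10^-3 mol, y = 1.590 × 10^-3 mol
mass of KCl = 3.053 × 10^-3 × 74.55 = 0.2276 g
% KCl = 0.2276 / 0.4168 × 100 = 54.60 %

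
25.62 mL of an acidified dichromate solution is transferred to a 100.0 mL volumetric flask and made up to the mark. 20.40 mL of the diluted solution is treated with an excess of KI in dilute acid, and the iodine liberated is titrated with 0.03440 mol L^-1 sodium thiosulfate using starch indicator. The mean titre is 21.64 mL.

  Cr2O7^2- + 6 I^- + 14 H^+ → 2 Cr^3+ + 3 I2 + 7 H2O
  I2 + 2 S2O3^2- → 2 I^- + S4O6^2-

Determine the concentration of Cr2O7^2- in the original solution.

n(S2O3^2-) = 0.02164 × 0.03440 = 7.444 × 10^-4 mol
n(I2) = n(S2O3^2-)/2 = 3.722 × 10^-4 mol
From the 1:3 ratio, n(Cr2O7^2-) in the aliquot = 1/3 × 3.722 × 10^-4 = 1.241 × 10^-4 mol
[Cr2O7^2-]_dilute = 1.241 × 10^-4 / 0.02040 = 0.006082 mol/L
[Cr2O7^2-]_original = 0.006082 × 100.0/25.62 = 0.02374 mol/L

0.02374 mol/L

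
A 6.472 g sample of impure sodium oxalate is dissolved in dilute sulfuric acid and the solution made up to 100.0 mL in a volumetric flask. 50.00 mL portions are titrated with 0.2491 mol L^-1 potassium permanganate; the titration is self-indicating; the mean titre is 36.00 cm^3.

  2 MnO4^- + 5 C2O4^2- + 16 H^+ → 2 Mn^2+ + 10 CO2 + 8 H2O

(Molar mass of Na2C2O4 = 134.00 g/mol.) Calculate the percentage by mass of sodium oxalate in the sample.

n(KMnO4) per titration = 0.03600 × 0.2491 = 8.968 × 10^-3 mol
From the 5:2 ratio, n(Na2C2O4) in each aliquot = 5/2 × 8.968 × 10^-3 = 0.02242 mol
n(Na2C2O4) in the whole flask = 0.02242 × 100.0/50.00 = 0.04484 mol
mass of Na2C2O4 = 0.04484 × 134.00 = 6.008 g
% Na2C2O4 = 6.008 / 6.472 × 100 = 92.84 %

92.84 %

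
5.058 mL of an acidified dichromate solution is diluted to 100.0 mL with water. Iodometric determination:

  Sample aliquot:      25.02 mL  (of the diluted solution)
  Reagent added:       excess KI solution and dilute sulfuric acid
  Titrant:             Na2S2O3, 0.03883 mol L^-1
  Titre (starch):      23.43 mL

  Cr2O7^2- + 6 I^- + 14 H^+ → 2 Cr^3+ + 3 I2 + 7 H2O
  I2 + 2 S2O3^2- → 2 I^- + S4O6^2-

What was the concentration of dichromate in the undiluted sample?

n(S2O3^2-) = 0.02343 × 0.03883 = 9.098 × 10^-4 mol
n(I2) = n(S2O3^2-)/2 = 4.549 × 10^-4 mol
From the 1:3 ratio, n(Cr2O7^2-) in the aliquot = 1/3 × 4.549 × 10^-4 = 1.516 × 10^-4 mol
[Cr2O7^2-]_dilute = 1.516 × 10^-4 / 0.02502 = 0.006060 mol/L
[Cr2O7^2-]_original = 0.006060 × 100.0/5.058 = 0.1198 mol/L

0.1198 mol/L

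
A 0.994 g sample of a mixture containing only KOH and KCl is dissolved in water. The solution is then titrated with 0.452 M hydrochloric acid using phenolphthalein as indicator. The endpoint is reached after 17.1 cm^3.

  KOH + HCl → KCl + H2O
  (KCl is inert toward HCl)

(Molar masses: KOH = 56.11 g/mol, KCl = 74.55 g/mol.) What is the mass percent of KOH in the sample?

43.6 %

n(HCl) = 0.0171 × 0.452 = 7.73 × 10^-3 mol
Let x = n(KOH), y = n(KCl).
Titrant: 1x = 7.73 × 10^-3;  mass: 56.11x + 74.55y = 0.994
Solving, x = 7.73 × 10^-3 mol, y = 7.52 × 10^-3 mol
mass of KOH = 7.73 × 10^-3 × 56.11 = 0.434 g
% KOH = 0.434 / 0.994 × 100 = 43.6 %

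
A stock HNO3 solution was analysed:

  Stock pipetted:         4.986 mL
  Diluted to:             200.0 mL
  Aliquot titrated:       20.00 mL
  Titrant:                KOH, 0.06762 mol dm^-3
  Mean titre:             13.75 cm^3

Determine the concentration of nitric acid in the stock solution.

1.865 mol/L

HNO3 + KOH → KNO3 + H2O
n(KOH) = 0.01375 × 0.06762 = 9.298 × 10^-4 mol
n(HNO3) in the aliquot = 9.298 × 10^-4 mol (1:1 ratio)
[HNO3]_dilute = 9.298 × 10^-4 / 0.02000 = 0.04649 mol/L
Dilution factor = 200.0 / 4.986 = 40.11
[HNO3]_stock = 0.04649 × 40.11 = 1.865 mol/L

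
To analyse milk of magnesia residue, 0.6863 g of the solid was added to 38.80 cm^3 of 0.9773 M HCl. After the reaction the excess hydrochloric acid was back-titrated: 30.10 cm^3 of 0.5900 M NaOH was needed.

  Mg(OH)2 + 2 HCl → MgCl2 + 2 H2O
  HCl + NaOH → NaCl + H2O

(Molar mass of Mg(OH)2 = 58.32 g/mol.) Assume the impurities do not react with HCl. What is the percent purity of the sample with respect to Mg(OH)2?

n(HCl) added = 0.03880 × 0.9773 = 0.03792 mol
n(NaOH) used in back-titration = 0.03010 × 0.5900 = 0.01776 mol
n(HCl) left over = 0.01776 mol (1:1 ratio)
n(HCl) consumed by analyte = 0.03792 − 0.01776 = 0.02016 mol
From the 1:2 ratio, n(Mg(OH)2) = 1/2 × 0.02016 = 0.01008 mol
mass of Mg(OH)2 = 0.01008 × 58.32 = 0.5879 g
% Mg(OH)2 = 0.5879 / 0.6863 × 100 = 85.66 %

85.66 %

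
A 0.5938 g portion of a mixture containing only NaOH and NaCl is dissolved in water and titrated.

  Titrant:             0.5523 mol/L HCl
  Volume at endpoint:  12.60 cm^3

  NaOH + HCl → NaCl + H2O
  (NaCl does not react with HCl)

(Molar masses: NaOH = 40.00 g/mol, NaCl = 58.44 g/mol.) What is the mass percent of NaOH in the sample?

46.88 %

n(HCl) = 0.01260 × 0.5523 = 6.959 × 10^-3 mol
Let x = n(NaOH), y = n(NaCl).
Titrant: 1x = 6.959 × 10^-3;  mass: 40.00x + 58.44y = 0.5938
Solving, x = 6.959 × 10^-3 mol, y = 5.398 × 10^-3 mol
mass of NaOH = 6.959 × 10^-3 × 40.00 = 0.2784 g
% NaOH = 0.2784 / 0.5938 × 100 = 46.88 %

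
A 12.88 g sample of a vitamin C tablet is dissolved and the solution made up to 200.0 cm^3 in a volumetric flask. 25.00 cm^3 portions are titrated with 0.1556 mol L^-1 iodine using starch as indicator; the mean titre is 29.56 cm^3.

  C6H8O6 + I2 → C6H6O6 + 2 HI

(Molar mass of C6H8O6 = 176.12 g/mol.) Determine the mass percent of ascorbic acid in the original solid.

n(I2) per titration = 0.02956 × 0.1556 = 4.600 × 10^-3 mol
n(C6H8O6) in each aliquot = 4.600 × 10^-3 mol (1:1 ratio)
n(C6H8O6) in the whole flask = 4.600 × 10^-3 × 200.0/25.00 = 0.03680 mol
mass of C6H8O6 = 0.03680 × 176.12 = 6.481 g
% C6H8O6 = 6.481 / 12.88 × 100 = 50.31 %

50.31 %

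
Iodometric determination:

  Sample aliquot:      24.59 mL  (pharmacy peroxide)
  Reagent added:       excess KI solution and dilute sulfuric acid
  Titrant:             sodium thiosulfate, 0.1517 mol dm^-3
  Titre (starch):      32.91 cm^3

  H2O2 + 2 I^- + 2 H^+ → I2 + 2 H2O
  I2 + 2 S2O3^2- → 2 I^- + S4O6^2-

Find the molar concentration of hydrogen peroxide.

n(S2O3^2-) = 0.03291 × 0.1517 = 4.992 × 10^-3 mol
n(I2) = n(S2O3^2-)/2 = 2.496 × 10^-3 mol
n(H2O2) in the aliquot = 2.496 × 10^-3 mol (1:1 ratio)
[H2O2] = 2.496 × 10^-3 / 0.02459 = 0.1015 mol/L

0.1015 mol/L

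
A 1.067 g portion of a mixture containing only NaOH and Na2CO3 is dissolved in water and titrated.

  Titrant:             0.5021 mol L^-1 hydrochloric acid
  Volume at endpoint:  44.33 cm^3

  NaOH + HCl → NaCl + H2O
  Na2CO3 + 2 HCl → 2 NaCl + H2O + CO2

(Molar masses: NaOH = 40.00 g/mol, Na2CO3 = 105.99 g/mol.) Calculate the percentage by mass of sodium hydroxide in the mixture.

32.47 %

n(HCl) = 0.04433 × 0.5021 = 0.02226 mol
Let x = n(NaOH), y = n(Na2CO3).
Titrant: 1x + 2y = 0.02226;  mass: 40.00x + 105.99y = 1.067
Solving, x = 8.662 × 10^-3 mol, y = 6.798 × 10^-3 mol
mass of NaOH = 8.662 × 10^-3 × 40.00 = 0.3465 g
% NaOH = 0.3465 / 1.067 × 100 = 32.47 %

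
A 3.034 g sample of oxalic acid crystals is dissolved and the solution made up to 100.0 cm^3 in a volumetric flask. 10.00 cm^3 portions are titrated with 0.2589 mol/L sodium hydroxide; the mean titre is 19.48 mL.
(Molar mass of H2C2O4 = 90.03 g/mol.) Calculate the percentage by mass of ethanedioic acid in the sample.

74.83 %

H2C2O4 + 2 NaOH → Na2C2O4 + 2 H2O
n(NaOH) per titration = 0.01948 × 0.2589 = 5.043 × 10^-3 mol
From the 1:2 ratio, n(H2C2O4) in each aliquot = 1/2 × 5.043 × 10^-3 = 2.522 × 10^-3 mol
n(H2C2O4) in the whole flask = 2.522 × 10^-3 × 100.0/10.00 = 0.02522 mol
mass of H2C2O4 = 0.02522 × 90.03 = 2.270 g
% H2C2O4 = 2.270 / 3.034 × 100 = 74.83 %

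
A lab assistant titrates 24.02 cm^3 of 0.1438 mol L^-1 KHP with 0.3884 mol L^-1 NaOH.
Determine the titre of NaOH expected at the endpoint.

KHC8H4O4 + NaOH → KNaC8H4O4 + H2O
n(KHC8H4O4) = 0.02402 L × 0.1438 mol/L = 3.454 × 10^-3 mol
n(NaOH) = 3.454 × 10^-3 mol (1:1 stoichiometry)
V(NaOH) = 3.454 × 10^-3 mol / 0.3884 mol/L = 0.008893 L = 8.893 mL

8.893 mL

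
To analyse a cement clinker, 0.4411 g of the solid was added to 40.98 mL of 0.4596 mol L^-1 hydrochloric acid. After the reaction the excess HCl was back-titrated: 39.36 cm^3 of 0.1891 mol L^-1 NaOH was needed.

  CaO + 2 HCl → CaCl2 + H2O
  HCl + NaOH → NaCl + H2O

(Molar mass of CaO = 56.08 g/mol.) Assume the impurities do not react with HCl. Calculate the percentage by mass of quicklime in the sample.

n(HCl) added = 0.04098 × 0.4596 = 0.01883 mol
n(NaOH) used in back-titration = 0.03936 × 0.1891 = 7.443 × 10^-3 mol
n(HCl) left over = 7.443 × 10^-3 mol (1:1 ratio)
n(HCl) consumed by analyte = 0.01883 − 7.443 × 10^-3 = 0.01139 mol
From the 1:2 ratio, n(CaO) = 1/2 × 0.01139 = 5.696 × 10^-3 mol
mass of CaO = 5.696 × 10^-3 × 56.08 = 0.3194 g
% CaO = 0.3194 / 0.4411 × 100 = 72.41 %

72.41 %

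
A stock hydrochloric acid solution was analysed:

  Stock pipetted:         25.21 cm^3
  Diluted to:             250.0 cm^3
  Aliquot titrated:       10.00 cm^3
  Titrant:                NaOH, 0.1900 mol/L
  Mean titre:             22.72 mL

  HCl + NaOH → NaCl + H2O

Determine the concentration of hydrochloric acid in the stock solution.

n(NaOH) = 0.02272 × 0.1900 = 4.317 × 10^-3 mol
n(HCl) in the aliquot = 4.317 × 10^-3 mol (1:1 ratio)
[HCl]_dilute = 4.317 × 10^-3 / 0.01000 = 0.4317 mol/L
Dilution factor = 250.0 / 25.21 = 9.917
[HCl]_stock = 0.4317 × 9.917 = 4.281 mol/L

4.281 mol/L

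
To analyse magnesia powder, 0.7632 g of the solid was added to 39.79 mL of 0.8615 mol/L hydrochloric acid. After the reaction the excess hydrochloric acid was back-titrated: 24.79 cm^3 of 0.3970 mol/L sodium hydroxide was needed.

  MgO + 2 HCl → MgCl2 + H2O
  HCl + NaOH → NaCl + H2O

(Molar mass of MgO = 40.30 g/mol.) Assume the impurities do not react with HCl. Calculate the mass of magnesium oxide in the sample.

n(HCl) added = 0.03979 × 0.8615 = 0.03428 mol
n(NaOH) used in back-titration = 0.02479 × 0.3970 = 9.842 × 10^-3 mol
n(HCl) left over = 9.842 × 10^-3 mol (1:1 ratio)
n(HCl) consumed by analyte = 0.03428 − 9.842 × 10^-3 = 0.02444 mol
From the 1:2 ratio, n(MgO) = 1/2 × 0.02444 = 0.01222 mol
mass of MgO = 0.01222 × 40.30 = 0.4924 g

0.4924 g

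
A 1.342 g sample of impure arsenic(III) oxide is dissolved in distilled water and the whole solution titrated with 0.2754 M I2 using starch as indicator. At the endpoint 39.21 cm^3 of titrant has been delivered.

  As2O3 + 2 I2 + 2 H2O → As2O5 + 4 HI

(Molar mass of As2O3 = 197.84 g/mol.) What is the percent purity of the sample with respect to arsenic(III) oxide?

n(I2) = 0.03921 L × 0.2754 mol/L = 0.01080 mol
From the 1:2 ratio, n(As2O3) = 1/2 × 0.01080 = 5.399 × 10^-3 mol
mass of As2O3 = 5.399 × 10^-3 × 197.84 g/mol = 1.068 g
% As2O3 = 1.068 / 1.342 × 100 = 79.60 %

79.60 %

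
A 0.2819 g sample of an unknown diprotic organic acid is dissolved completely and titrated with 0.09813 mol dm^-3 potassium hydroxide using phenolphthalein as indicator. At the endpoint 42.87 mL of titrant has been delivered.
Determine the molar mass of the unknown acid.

134.0 g/mol

n(KOH) = 0.04287 L × 0.09813 mol/L = 4.207 × 10^-3 mol
From the 1:2 ratio, n(H2A) = 1/2 × 4.207 × 10^-3 = 2.103 × 10^-3 mol
M = m / n = 0.2819 g / 2.103 × 10^-3 mol = 134.0 g/mol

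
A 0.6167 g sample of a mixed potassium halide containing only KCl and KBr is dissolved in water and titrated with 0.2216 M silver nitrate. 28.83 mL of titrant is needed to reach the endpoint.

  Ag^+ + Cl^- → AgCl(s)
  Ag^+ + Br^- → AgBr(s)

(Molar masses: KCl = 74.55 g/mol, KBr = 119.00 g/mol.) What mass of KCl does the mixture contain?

n(AgNO3) = 0.02883 × 0.2216 = 6.389 × 10^-3 mol
Let x = n(KCl), y = n(KBr).
Titrant: 1x + 1y = 6.389 × 10^-3;  mass: 74.55x + 119.00y = 0.6167
Solving, x = 3.230 × 10^-3 mol, y = 3.159 × 10^-3 mol
mass of KCl = 3.230 × 10^-3 × 74.55 = 0.2408 g

0.2408 g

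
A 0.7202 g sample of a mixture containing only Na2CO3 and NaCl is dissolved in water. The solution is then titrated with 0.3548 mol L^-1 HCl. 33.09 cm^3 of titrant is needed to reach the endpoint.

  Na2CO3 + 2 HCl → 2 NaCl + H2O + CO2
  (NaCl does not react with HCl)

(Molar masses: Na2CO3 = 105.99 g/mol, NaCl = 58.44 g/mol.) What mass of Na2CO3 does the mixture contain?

n(HCl) = 0.03309 × 0.3548 = 0.01174 mol
Let x = n(Na2CO3), y = n(NaCl).
Titrant: 2x = 0.01174;  mass: 105.99x + 58.44y = 0.7202
Solving, x = 5.870 × 10^-3 mol, y = 1.677 × 10^-3 mol
mass of Na2CO3 = 5.870 × 10^-3 × 105.99 = 0.6222 g

0.6222 g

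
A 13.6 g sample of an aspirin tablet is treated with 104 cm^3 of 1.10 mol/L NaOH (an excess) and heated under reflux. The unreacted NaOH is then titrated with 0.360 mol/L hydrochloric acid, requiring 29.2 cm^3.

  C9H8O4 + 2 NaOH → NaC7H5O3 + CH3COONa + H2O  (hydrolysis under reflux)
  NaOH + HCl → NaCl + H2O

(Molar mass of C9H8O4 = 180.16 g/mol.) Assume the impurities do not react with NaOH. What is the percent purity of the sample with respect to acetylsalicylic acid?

n(NaOH) added = 0.104 × 1.10 = 0.114 mol
n(HCl) used in back-titration = 0.0292 × 0.360 = 0.0105 mol
n(NaOH) left over = 0.0105 mol (1:1 ratio)
n(NaOH) consumed by analyte = 0.114 − 0.0105 = 0.104 mol
From the 1:2 ratio, n(C9H8O4) = 1/2 × 0.104 = 0.0519 mol
mass of C9H8O4 = 0.0519 × 180.16 = 9.36 g
% C9H8O4 = 9.36 / 13.6 × 100 = 68.8 %

68.8 %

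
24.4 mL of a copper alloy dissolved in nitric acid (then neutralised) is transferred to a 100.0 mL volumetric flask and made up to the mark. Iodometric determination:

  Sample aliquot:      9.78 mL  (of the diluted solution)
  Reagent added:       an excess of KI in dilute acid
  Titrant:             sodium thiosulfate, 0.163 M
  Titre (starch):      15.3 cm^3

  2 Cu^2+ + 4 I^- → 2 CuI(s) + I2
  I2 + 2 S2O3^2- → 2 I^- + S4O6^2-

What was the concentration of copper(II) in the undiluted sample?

n(S2O3^2-) = 0.0153 × 0.163 = 2.49 × 10^-3 mol
n(I2) = n(S2O3^2-)/2 = 1.25 × 10^-3 mol
From the 2:1 ratio, n(Cu2+) in the aliquot = 2/1 × 1.25 × 10^-3 = 2.49 × 10^-3 mol
[Cu2+]_dilute = 2.49 × 10^-3 / 0.00978 = 0.255 mol/L
[Cu2+]_original = 0.255 × 100.0/24.4 = 1.05 mol/L

1.05 M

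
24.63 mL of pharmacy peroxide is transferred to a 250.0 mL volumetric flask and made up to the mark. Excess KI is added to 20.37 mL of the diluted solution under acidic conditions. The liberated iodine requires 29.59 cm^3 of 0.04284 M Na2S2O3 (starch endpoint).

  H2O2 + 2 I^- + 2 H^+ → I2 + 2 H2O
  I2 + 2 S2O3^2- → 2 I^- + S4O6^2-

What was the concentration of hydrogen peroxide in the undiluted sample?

0.3158 M

n(S2O3^2-) = 0.02959 × 0.04284 = 1.268 × 10^-3 mol
n(I2) = n(S2O3^2-)/2 = 6.338 × 10^-4 mol
n(H2O2) in the aliquot = 6.338 × 10^-4 mol (1:1 ratio)
[H2O2]_dilute = 6.338 × 10^-4 / 0.02037 = 0.03112 mol/L
[H2O2]_original = 0.03112 × 250.0/24.63 = 0.3158 mol/L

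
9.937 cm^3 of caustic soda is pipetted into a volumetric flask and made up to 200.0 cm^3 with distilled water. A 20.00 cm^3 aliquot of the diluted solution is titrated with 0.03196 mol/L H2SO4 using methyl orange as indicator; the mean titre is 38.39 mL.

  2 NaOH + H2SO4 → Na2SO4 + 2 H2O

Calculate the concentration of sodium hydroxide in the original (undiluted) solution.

n(H2SO4) = 0.03839 × 0.03196 = 1.227 × 10^-3 mol
From the 2:1 ratio, n(NaOH) in the aliquot = 2/1 × 1.227 × 10^-3 = 2.454 × 10^-3 mol
[NaOH]_dilute = 2.454 × 10^-3 / 0.02000 = 0.1227 mol/L
Dilution factor = 200.0 / 9.937 = 20.13
[NaOH]_stock = 0.1227 × 20.13 = 2.469 mol/L

2.469 mol/L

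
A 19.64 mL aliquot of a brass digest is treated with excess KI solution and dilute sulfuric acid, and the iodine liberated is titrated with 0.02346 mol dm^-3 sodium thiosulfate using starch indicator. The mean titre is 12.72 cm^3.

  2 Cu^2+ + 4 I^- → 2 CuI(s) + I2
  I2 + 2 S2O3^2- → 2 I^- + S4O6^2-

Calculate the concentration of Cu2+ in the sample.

0.01519 mol/L

n(S2O3^2-) = 0.01272 × 0.02346 = 2.984 × 10^-4 mol
n(I2) = n(S2O3^2-)/2 = 1.492 × 10^-4 mol
From the 2:1 ratio, n(Cu2+) in the aliquot = 2/1 × 1.492 × 10^-4 = 2.984 × 10^-4 mol
[Cu2+] = 2.984 × 10^-4 / 0.01964 = 0.01519 mol/L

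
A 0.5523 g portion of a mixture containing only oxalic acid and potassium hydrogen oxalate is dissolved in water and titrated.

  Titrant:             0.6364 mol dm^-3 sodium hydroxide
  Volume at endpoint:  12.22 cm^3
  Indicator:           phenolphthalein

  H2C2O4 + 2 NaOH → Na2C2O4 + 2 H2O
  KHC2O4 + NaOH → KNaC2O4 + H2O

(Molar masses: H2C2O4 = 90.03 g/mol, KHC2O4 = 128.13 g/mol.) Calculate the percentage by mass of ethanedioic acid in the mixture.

43.55 %

n(NaOH) = 0.01222 × 0.6364 = 7.777 × 10^-3 mol
Let x = n(H2C2O4), y = n(KHC2O4).
Titrant: 2x + 1y = 7.777 × 10^-3;  mass: 90.03x + 128.13y = 0.5523
Solving, x = 2.672 × 10^-3 mol, y = 2.433 × 10^-3 mol
mass of H2C2O4 = 2.672 × 10^-3 × 90.03 = 0.2405 g
% H2C2O4 = 0.2405 / 0.5523 × 100 = 43.55 %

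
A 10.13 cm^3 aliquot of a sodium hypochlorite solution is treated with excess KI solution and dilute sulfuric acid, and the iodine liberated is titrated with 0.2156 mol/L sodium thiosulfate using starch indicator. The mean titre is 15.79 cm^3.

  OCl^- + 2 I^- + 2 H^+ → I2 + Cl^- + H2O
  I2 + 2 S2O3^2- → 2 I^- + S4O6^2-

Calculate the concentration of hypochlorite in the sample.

n(S2O3^2-) = 0.01579 × 0.2156 = 3.404 × 10^-3 mol
n(I2) = n(S2O3^2-)/2 = 1.702 × 10^-3 mol
n(OCl^-) in the aliquot = 1.702 × 10^-3 mol (1:1 ratio)
[OCl^-] = 1.702 × 10^-3 / 0.01013 = 0.1680 mol/L

0.1680 mol/L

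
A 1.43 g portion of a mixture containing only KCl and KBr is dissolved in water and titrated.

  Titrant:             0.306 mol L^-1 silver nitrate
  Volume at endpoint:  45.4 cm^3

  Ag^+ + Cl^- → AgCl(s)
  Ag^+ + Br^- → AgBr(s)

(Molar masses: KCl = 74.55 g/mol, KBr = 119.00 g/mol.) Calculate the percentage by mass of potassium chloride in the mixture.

n(AgNO3) = 0.0454 × 0.306 = 0.0139 mol
Let x = n(KCl), y = n(KBr).
Titrant: 1x + 1y = 0.0139;  mass: 74.55x + 119.00y = 1.43
Solving, x = 5.02 × 10^-3 mol, y = 8.87 × 10^-3 mol
mass of KCl = 5.02 × 10^-3 × 74.55 = 0.374 g
% KCl = 0.374 / 1.43 × 100 = 26.2 %

26.2 %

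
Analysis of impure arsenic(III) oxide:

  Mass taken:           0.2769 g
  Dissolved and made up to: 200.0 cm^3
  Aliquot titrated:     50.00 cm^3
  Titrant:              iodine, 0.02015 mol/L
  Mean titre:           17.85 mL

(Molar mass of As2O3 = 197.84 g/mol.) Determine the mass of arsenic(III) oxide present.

0.1423 g

As2O3 + 2 I2 + 2 H2O → As2O5 + 4 HI
n(I2) per titration = 0.01785 × 0.02015 = 3.597 × 10^-4 mol
From the 1:2 ratio, n(As2O3) in each aliquot = 1/2 × 3.597 × 10^-4 = 1.798 × 10^-4 mol
n(As2O3) in the whole flask = 1.798 × 10^-4 × 200.0/50.00 = 7.194 × 10^-4 mol
mass of As2O3 = 7.194 × 10^-4 × 197.84 = 0.1423 g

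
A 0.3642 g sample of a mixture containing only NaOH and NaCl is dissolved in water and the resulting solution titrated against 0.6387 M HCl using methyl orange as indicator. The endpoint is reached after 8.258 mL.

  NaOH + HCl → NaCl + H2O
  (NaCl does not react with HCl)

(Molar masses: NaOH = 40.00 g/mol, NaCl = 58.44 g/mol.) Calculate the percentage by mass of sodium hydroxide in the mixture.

n(HCl) = 0.008258 × 0.6387 = 5.274 × 10^-3 mol
Let x = n(NaOH), y = n(NaCl).
Titrant: 1x = 5.274 × 10^-3;  mass: 40.00x + 58.44y = 0.3642
Solving, x = 5.274 × 10^-3 mol, y = 2.622 × 10^-3 mol
mass of NaOH = 5.274 × 10^-3 × 40.00 = 0.2110 g
% NaOH = 0.2110 / 0.3642 × 100 = 57.93 %

57.93 %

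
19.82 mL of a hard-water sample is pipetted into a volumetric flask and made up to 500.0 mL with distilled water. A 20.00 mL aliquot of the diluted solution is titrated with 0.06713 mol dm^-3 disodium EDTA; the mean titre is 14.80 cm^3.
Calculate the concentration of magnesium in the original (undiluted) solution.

Mg^2+ + EDTA^4- → [Mg(EDTA)]^2-
n(EDTA) = 0.01480 × 0.06713 = 9.935 × 10^-4 mol
n(Mg2+) in the aliquot = 9.935 × 10^-4 mol (1:1 ratio)
[Mg2+]_dilute = 9.935 × 10^-4 / 0.02000 = 0.04968 mol/L
Dilution factor = 500.0 / 19.82 = 25.23
[Mg2+]_stock = 0.04968 × 25.23 = 1.253 mol/L

1.253 mol/L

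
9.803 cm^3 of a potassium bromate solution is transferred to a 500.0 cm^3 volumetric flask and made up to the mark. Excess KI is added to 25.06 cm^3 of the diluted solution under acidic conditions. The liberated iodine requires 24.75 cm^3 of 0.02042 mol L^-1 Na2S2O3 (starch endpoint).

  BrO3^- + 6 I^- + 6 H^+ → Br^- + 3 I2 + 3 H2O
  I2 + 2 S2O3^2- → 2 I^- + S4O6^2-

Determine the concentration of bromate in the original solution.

n(S2O3^2-) = 0.02475 × 0.02042 = 5.054 × 10^-4 mol
n(I2) = n(S2O3^2-)/2 = 2.527 × 10^-4 mol
From the 1:3 ratio, n(BrO3^-) in the aliquot = 1/3 × 2.527 × 10^-4 = 8.423 × 10^-5 mol
[BrO3^-]_dilute = 8.423 × 10^-5 / 0.02506 = 0.003361 mol/L
[BrO3^-]_original = 0.003361 × 500.0/9.803 = 0.1714 mol/L

0.1714 mol/L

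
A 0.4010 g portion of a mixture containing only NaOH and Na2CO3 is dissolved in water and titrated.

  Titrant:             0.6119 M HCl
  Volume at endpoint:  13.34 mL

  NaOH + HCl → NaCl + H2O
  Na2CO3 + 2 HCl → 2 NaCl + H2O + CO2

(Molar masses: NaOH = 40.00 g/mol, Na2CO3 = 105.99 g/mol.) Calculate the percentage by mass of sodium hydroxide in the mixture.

24.24 %

n(HCl) = 0.01334 × 0.6119 = 8.163 × 10^-3 mol
Let x = n(NaOH), y = n(Na2CO3).
Titrant: 1x + 2y = 8.163 × 10^-3;  mass: 40.00x + 105.99y = 0.4010
Solving, x = 2.431 × 10^-3 mol, y = 2.866 × 10^-3 mol
mass of NaOH = 2.431 × 10^-3 × 40.00 = 0.09722 g
% NaOH = 0.09722 / 0.4010 × 100 = 24.24 %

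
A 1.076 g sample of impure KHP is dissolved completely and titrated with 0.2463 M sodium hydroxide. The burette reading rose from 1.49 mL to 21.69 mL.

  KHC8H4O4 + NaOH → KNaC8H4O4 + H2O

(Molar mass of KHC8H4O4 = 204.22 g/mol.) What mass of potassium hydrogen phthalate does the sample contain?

n(NaOH) = 0.02020 L × 0.2463 mol/L = 4.975 × 10^-3 mol
n(KHC8H4O4) = 4.975 × 10^-3 mol (1:1 ratio)
mass of KHC8H4O4 = 4.975 × 10^-3 × 204.22 g/mol = 1.016 g

1.016 g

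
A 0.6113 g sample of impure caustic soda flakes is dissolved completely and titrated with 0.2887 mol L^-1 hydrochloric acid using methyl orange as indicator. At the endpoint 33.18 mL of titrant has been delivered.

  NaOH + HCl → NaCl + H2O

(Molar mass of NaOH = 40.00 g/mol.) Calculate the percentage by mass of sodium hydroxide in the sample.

n(HCl) = 0.03318 L × 0.2887 mol/L = 9.579 × 10^-3 mol
n(NaOH) = 9.579 × 10^-3 mol (1:1 ratio)
mass of NaOH = 9.579 × 10^-3 × 40.00 g/mol = 0.3832 g
% NaOH = 0.3832 / 0.6113 × 100 = 62.68 %

62.68 %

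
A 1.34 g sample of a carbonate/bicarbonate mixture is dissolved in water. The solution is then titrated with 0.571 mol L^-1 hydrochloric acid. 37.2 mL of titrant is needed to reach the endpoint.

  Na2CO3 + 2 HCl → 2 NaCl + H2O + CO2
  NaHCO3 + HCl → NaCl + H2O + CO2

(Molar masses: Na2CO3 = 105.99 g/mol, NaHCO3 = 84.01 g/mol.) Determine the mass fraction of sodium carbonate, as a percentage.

56.7 %

n(HCl) = 0.0372 × 0.571 = 0.0212 mol
Let x = n(Na2CO3), y = n(NaHCO3).
Titrant: 2x + 1y = 0.0212;  mass: 105.99x + 84.01y = 1.34
Solving, x = 7.17 × 10^-3 mol, y = 6.91 × 10^-3 mol
mass of Na2CO3 = 7.17 × 10^-3 × 105.99 = 0.759 g
% Na2CO3 = 0.759 / 1.34 × 100 = 56.7 %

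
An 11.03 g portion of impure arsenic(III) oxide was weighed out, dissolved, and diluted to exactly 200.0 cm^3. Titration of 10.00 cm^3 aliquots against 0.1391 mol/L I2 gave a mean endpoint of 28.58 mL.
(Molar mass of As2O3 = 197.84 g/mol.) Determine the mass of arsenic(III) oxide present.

7.865 g

As2O3 + 2 I2 + 2 H2O → As2O5 + 4 HI
n(I2) per titration = 0.02858 × 0.1391 = 3.975 × 10^-3 mol
From the 1:2 ratio, n(As2O3) in each aliquot = 1/2 × 3.975 × 10^-3 = 1.988 × 10^-3 mol
n(As2O3) in the whole flask = 1.988 × 10^-3 × 200.0/10.00 = 0.03975 mol
mass of As2O3 = 0.03975 × 197.84 = 7.865 g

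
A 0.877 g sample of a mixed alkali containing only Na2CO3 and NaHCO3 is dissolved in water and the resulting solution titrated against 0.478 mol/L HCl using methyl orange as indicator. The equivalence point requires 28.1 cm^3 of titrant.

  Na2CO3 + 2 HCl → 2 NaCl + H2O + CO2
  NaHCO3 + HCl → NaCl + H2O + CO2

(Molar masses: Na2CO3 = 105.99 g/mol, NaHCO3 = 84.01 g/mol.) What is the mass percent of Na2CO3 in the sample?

n(HCl) = 0.0281 × 0.478 = 0.0134 mol
Let x = n(Na2CO3), y = n(NaHCO3).
Titrant: 2x + 1y = 0.0134;  mass: 105.99x + 84.01y = 0.877
Solving, x = 4.05 × 10^-3 mol, y = 5.33 × 10^-3 mol
mass of Na2CO3 = 4.05 × 10^-3 × 105.99 = 0.430 g
% Na2CO3 = 0.430 / 0.877 × 100 = 49.0 %

49.0 %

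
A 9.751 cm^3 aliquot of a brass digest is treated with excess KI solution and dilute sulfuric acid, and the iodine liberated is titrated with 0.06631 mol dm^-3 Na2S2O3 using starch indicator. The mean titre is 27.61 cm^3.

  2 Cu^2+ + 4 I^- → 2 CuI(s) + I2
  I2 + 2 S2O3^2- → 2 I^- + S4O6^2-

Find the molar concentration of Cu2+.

0.1878 mol/L

n(S2O3^2-) = 0.02761 × 0.06631 = 1.831 × 10^-3 mol
n(I2) = n(S2O3^2-)/2 = 9.154 × 10^-4 mol
From the 2:1 ratio, n(Cu2+) in the aliquot = 2/1 × 9.154 × 10^-4 = 1.831 × 10^-3 mol
[Cu2+] = 1.831 × 10^-3 / 0.009751 = 0.1878 mol/L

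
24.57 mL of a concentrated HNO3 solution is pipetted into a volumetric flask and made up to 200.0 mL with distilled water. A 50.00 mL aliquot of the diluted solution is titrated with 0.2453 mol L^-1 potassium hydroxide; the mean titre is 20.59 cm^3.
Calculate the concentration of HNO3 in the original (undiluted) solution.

0.8223 mol/L

HNO3 + KOH → KNO3 + H2O
n(KOH) = 0.02059 × 0.2453 = 5.051 × 10^-3 mol
n(HNO3) in the aliquot = 5.051 × 10^-3 mol (1:1 ratio)
[HNO3]_dilute = 5.051 × 10^-3 / 0.05000 = 0.1010 mol/L
Dilution factor = 200.0 / 24.57 = 8.140
[HNO3]_stock = 0.1010 × 8.140 = 0.8223 mol/L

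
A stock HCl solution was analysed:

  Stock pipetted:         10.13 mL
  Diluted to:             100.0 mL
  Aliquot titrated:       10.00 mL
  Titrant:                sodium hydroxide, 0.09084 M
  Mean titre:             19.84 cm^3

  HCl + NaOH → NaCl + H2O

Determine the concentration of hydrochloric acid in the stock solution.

n(NaOH) = 0.01984 × 0.09084 = 1.802 × 10^-3 mol
n(HCl) in the aliquot = 1.802 × 10^-3 mol (1:1 ratio)
[HCl]_dilute = 1.802 × 10^-3 / 0.01000 = 0.1802 mol/L
Dilution factor = 100.0 / 10.13 = 9.872
[HCl]_stock = 0.1802 × 9.872 = 1.779 mol/L

1.779 M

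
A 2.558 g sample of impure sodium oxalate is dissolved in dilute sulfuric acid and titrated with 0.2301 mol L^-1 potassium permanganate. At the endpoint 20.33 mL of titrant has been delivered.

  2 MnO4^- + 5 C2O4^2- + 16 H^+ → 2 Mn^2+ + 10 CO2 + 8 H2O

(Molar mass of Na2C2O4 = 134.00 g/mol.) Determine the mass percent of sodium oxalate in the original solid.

n(KMnO4) = 0.02033 L × 0.2301 mol/L = 4.678 × 10^-3 mol
From the 5:2 ratio, n(Na2C2O4) = 5/2 × 4.678 × 10^-3 = 0.01169 mol
mass of Na2C2O4 = 0.01169 × 134.00 g/mol = 1.567 g
% Na2C2O4 = 1.567 / 2.558 × 100 = 61.26 %

61.26 %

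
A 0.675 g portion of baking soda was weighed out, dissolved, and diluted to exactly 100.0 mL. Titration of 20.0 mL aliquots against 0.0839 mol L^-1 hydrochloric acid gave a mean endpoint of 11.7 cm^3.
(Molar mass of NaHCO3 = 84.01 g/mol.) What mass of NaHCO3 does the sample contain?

NaHCO3 + HCl → NaCl + H2O + CO2
n(HCl) per titration = 0.0117 × 0.0839 = 9.82 × 10^-4 mol
n(NaHCO3) in each aliquot = 9.82 × 10^-4 mol (1:1 ratio)
n(NaHCO3) in the whole flask = 9.82 × 10^-4 × 100.0/20.0 = 4.91 × 10^-3 mol
mass of NaHCO3 = 4.91 × 10^-3 × 84.01 = 0.412 g

0.412 g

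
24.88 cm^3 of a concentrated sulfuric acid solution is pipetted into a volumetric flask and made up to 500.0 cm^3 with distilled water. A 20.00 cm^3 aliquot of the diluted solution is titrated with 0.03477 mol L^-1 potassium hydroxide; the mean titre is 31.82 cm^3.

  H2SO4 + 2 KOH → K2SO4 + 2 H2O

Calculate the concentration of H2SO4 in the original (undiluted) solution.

n(KOH) = 0.03182 × 0.03477 = 1.106 × 10^-3 mol
From the 1:2 ratio, n(H2SO4) in the aliquot = 1/2 × 1.106 × 10^-3 = 5.532 × 10^-4 mol
[H2SO4]_dilute = 5.532 × 10^-4 / 0.02000 = 0.02766 mol/L
Dilution factor = 500.0 / 24.88 = 20.10
[H2SO4]_stock = 0.02766 × 20.10 = 0.5559 mol/L

0.5559 mol/L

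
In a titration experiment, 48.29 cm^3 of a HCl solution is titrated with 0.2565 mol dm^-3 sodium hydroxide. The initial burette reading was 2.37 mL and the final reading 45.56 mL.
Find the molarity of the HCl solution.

0.2294 mol/L

HCl + NaOH → NaCl + H2O
n(NaOH) = 0.04319 L × 0.2565 mol/L = 0.01108 mol
n(HCl) = 0.01108 mol (1:1 mole ratio)
[HCl] = 0.01108 mol / 0.04829 L = 0.2294 mol/L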